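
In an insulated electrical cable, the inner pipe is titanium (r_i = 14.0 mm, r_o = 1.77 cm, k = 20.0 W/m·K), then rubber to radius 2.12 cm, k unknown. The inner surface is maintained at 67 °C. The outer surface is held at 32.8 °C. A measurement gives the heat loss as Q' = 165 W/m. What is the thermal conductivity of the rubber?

k = 0.140 W/m·K

ΣR = ΔT/Q' = |67 − 32.8|/165 = 0.2073 m·K/W
Known resistances:
  R'_titanium = ln(0.0177/0.0140)/(2πk) = 0.2345/(2π·20.0) = 0.001866 m·K/W
R_rubber = ΣR − ΣR_known = 0.2073 − 0.001866 = 0.2054 m·K/W
ln(r₂/r₁)/(2πk) = 0.2054 ⇒ k = 0.1804/(2π·0.2054) = 0.140 W/m·K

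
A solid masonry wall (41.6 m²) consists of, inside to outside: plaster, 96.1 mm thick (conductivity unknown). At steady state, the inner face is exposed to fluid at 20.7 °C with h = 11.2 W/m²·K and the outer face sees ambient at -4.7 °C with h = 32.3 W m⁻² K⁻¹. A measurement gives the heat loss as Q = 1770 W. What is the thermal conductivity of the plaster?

k = 0.202 W/m·K

ΣR = ΔT/Q = |20.7 − -4.7|/1770 = 0.01435 K/W
Known resistances:
  R_conv,in = 1/(hA) = 1/(11.2·41.6) = 0.002146 K/W
  R_conv,out = 1/(hA) = 1/(32.3·41.6) = 7.442×10^-4 K/W
R_plaster = ΣR − ΣR_known = 0.01435 − 0.002890 = 0.01146 K/W
L/(kA) = 0.01146 ⇒ k = 0.0961/(0.01146·41.6) = 0.202 W/m·K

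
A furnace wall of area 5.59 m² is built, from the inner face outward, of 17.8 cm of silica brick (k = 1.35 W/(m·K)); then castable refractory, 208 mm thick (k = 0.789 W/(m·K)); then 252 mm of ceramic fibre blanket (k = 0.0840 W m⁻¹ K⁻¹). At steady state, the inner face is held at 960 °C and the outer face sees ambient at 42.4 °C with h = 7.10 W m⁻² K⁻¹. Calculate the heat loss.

Series thermal resistances, inner to outer:
  R_silica brick = L/(kA) = 0.178/(1.35·5.59) = 0.02359 K/W
  R_castable refractory = L/(kA) = 0.208/(0.789·5.59) = 0.04716 K/W
  R_ceramic fibre blanket = L/(kA) = 0.252/(0.0840·5.59) = 0.5367 K/W
  R_conv,out = 1/(hA) = 1/(7.10·5.59) = 0.02520 K/W
ΣR = 0.02359 + 0.04716 + 0.5367 + 0.02520 = 0.6326 K/W
Q = ΔT/ΣR = (960 °C − 42.4 °C)/0.6326 = 1450 W

Q = 1450 W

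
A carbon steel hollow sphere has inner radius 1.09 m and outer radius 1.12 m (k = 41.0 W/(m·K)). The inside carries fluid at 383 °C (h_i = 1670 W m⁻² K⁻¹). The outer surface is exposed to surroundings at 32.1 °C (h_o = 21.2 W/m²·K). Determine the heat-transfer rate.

Q = 114 kW

Treat each layer as a resistance in series:
  R_conv,in = 1/(4πr²h) = 1/(4π·1.09²·1670) = 4.011×10^-5 K/W
  R_carbon steel = (1/1.09 − 1/1.12)/(4πk) = 0.02457/(4π·41.0) = 4.770×10^-5 K/W
  R_conv,out = 1/(4πr²h) = 1/(4π·1.12²·21.2) = 0.002992 K/W
ΣR = 4.011×10^-5 + 4.770×10^-5 + 0.002992 = 0.003080 K/W
Q = ΔT/ΣR = (383 °C − 32.1 °C)/0.003080 = 1.14×10^5 W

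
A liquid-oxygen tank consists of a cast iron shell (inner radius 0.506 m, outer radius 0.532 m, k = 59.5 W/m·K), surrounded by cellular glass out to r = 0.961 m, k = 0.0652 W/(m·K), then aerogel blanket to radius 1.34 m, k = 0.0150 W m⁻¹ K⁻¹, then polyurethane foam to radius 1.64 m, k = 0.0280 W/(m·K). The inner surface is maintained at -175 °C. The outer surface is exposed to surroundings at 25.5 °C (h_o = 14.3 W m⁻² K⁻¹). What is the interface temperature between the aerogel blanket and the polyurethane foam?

T = -0.8 °C

Series thermal resistances, inner to outer:
  R_cast iron = (1/0.506 − 1/0.532)/(4πk) = 0.09659/(4π·59.5) = 1.292×10^-4 K/W
  R_cellular glass = (1/0.532 − 1/0.961)/(4πk) = 0.8391/(4π·0.0652) = 1.024 K/W
  R_aerogel blanket = (1/0.961 − 1/1.34)/(4πk) = 0.2943/(4π·0.0150) = 1.561 K/W
  R_polyurethane foam = (1/1.34 − 1/1.64)/(4πk) = 0.1365/(4π·0.0280) = 0.3880 K/W
  R_conv,out = 1/(4πr²h) = 1/(4π·1.64²·14.3) = 0.002069 K/W
ΣR = 1.292×10^-4 + 1.024 + 1.561 + 0.3880 + 0.002069 = 2.975 K/W
Q = ΔT/ΣR = (-175 °C − 25.5 °C)/2.975 = -67.39 W
From the inner boundary to the aerogel blanket/polyurethane foam interface, ΣR_partial = 2.585 K/W.
T_interface = T_in − Q·ΣR_partial = -175 °C − (-67.39)(2.585) = -0.8 °C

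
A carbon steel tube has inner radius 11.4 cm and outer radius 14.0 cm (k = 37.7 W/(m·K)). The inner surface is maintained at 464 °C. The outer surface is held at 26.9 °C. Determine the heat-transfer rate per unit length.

Q' = 5.04×10^5 W/m

Q' = 2πk·ΔT/ln(r₂/r₁) = 2π × 37.7 × 437.1 / ln(0.140/0.114) = 5.04×10^5 W/m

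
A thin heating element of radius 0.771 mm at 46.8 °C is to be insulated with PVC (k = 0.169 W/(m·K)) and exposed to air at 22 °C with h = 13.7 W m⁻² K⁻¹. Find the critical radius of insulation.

r_cr = 1.23 cm

For a cylinder, r_cr = k_ins/h = 0.169/13.7 = 0.0123 m = 1.23 cm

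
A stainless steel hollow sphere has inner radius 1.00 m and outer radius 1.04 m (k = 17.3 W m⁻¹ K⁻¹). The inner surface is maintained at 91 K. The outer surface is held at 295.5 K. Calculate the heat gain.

Q = 4πk·ΔT/(1/r₁ − 1/r₂) = 4π × 17.3 × 204.5 / (1/1.00 − 1/1.04) = 1.16×10^6 W

Q = 1.16×10^6 W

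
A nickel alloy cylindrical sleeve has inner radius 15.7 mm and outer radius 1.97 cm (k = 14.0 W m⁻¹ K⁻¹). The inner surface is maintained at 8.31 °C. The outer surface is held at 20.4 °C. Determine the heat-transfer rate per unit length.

Q' = 4.69 kW/m

Q' = 2πk·ΔT/ln(r₂/r₁) = 2π × 14.0 × 12.09 / ln(0.0197/0.0157) = 4690 W/m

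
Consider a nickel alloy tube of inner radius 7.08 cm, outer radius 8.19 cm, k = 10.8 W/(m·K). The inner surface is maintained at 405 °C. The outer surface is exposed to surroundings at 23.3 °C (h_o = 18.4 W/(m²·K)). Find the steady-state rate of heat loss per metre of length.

Series thermal resistances, inner to outer:
  R'_nickel alloy = ln(0.0819/0.0708)/(2πk) = 0.1456/(2π·10.8) = 0.002146 m·K/W
  R'_conv,out = 1/(2πr h) = 1/(2π·0.0819·18.4) = 0.1056 m·K/W
ΣR = 0.002146 + 0.1056 = 0.1077 m·K/W
Q' = ΔT/ΣR = (405 °C − 23.3 °C)/0.1077 = 3540 W/m

Q' = 3540 W/m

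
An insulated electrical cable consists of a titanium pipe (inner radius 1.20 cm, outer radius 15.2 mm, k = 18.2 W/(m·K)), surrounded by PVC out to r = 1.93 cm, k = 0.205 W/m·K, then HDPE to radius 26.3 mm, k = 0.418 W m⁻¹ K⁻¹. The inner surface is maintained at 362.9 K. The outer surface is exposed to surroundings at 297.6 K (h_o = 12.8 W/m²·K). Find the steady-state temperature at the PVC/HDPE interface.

T = 347.2 K

Resistance network (inner→outer):
  R'_titanium = ln(0.0152/0.0120)/(2πk) = 0.2364/(2π·18.2) = 0.002067 m·K/W
  R'_PVC = ln(0.0193/0.0152)/(2πk) = 0.2388/(2π·0.205) = 0.1854 m·K/W
  R'_HDPE = ln(0.0263/0.0193)/(2πk) = 0.3095/(2π·0.418) = 0.1178 m·K/W
  R'_conv,out = 1/(2πr h) = 1/(2π·0.0263·12.8) = 0.4728 m·K/W
ΣR = 0.002067 + 0.1854 + 0.1178 + 0.4728 = 0.7781 m·K/W
Q' = ΔT/ΣR = (362.9 K − 297.6 K)/0.7781 = 83.92 W/m
From the inner boundary to the PVC/HDPE interface, ΣR_partial = 0.1875 m·K/W.
T_interface = T_in − Q'·ΣR_partial = 362.9 K − (83.92)(0.1875) = 347.2 K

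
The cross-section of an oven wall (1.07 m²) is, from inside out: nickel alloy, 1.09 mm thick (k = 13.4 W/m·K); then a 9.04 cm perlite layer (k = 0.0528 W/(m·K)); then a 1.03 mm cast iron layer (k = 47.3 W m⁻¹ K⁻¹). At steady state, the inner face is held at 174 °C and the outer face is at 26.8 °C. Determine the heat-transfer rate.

Q = 92.0 W

Series thermal resistances, inner to outer:
  R_nickel alloy = L/(kA) = 0.00109/(13.4·1.07) = 7.602×10^-5 K/W
  R_perlite = L/(kA) = 0.0904/(0.0528·1.07) = 1.600 K/W
  R_cast iron = L/(kA) = 0.00103/(47.3·1.07) = 2.035×10^-5 K/W
ΣR = 7.602×10^-5 + 1.600 + 2.035×10^-5 = 1.600 K/W
Q = ΔT/ΣR = (174 °C − 26.8 °C)/1.600 = 92.0 W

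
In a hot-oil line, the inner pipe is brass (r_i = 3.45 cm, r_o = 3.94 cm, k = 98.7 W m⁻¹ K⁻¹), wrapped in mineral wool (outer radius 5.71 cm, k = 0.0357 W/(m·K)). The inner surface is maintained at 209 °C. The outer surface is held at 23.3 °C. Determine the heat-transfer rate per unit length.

Resistance network (inner→outer):
  R'_brass = ln(0.0394/0.0345)/(2πk) = 0.1328/(2π·98.7) = 2.142×10^-4 m·K/W
  R'_mineral wool = ln(0.0571/0.0394)/(2πk) = 0.3710/(2π·0.0357) = 1.654 m·K/W
ΣR = 2.142×10^-4 + 1.654 = 1.654 m·K/W
Q' = ΔT/ΣR = (209 °C − 23.3 °C)/1.654 = 112 W/m

Q' = 112 W/m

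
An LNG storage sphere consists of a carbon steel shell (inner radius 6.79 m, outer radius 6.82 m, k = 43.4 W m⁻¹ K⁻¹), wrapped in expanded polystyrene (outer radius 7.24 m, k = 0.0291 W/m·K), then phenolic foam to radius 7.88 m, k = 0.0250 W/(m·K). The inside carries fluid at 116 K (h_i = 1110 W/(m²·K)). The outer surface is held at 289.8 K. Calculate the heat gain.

Q = 2.95 kW

Treat each layer as a resistance in series:
  R_conv,in = 1/(4πr²h) = 1/(4π·6.79²·1110) = 1.555×10^-6 K/W
  R_carbon steel = (1/6.79 − 1/6.82)/(4πk) = 6.478×10^-4/(4π·43.4) = 1.188×10^-6 K/W
  R_expanded polystyrene = (1/6.82 − 1/7.24)/(4πk) = 0.008506/(4π·0.0291) = 0.02326 K/W
  R_phenolic foam = (1/7.24 − 1/7.88)/(4πk) = 0.01122/(4π·0.0250) = 0.03571 K/W
ΣR = 1.555×10^-6 + 1.188×10^-6 + 0.02326 + 0.03571 = 0.05897 K/W
Q = ΔT/ΣR = (116 K − 289.8 K)/0.05897 = -2950 W
(Negative Q ⇒ heat flows inward; heat gain = 2950 W.)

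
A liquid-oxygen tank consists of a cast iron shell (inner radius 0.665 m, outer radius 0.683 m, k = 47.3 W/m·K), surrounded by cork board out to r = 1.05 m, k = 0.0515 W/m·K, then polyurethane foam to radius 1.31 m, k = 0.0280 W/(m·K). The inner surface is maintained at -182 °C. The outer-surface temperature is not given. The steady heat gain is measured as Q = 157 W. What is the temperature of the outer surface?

Sum the resistances:
  R_cast iron = (1/0.665 − 1/0.683)/(4πk) = 0.03963/(4π·47.3) = 6.667×10^-5 K/W
  R_cork board = (1/0.683 − 1/1.05)/(4πk) = 0.5117/(4π·0.0515) = 0.7907 K/W
  R_polyurethane foam = (1/1.05 − 1/1.31)/(4πk) = 0.1890/(4π·0.0280) = 0.5372 K/W
ΣR = 1.328 K/W
ΔT = Q·ΣR = 157 × 1.328 = 208.5 K
Heat flows inward, so T_out = T_in + ΔT = -182 + 208.5 = 26.5 °C

T_out = 26.5 °C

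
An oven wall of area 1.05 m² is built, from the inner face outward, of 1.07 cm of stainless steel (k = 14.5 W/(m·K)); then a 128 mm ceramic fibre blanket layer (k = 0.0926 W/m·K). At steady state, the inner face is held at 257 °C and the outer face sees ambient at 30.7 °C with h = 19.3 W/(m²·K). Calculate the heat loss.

Series thermal resistances, inner to outer:
  R_stainless steel = L/(kA) = 0.0107/(14.5·1.05) = 7.028×10^-4 K/W
  R_ceramic fibre blanket = L/(kA) = 0.128/(0.0926·1.05) = 1.316 K/W
  R_conv,out = 1/(hA) = 1/(19.3·1.05) = 0.04935 K/W
ΣR = 7.028×10^-4 + 1.316 + 0.04935 = 1.366 K/W
Q = ΔT/ΣR = (257 °C − 30.7 °C)/1.366 = 166 W

Q = 166 W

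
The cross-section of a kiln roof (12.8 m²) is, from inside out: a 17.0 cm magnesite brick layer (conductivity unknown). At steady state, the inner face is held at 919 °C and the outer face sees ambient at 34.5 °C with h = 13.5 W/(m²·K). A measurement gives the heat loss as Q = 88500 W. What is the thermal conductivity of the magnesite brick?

ΣR = ΔT/Q = |919 − 34.5|/88500 = 0.009994 K/W
Known resistances:
  R_conv,out = 1/(hA) = 1/(13.5·12.8) = 0.005787 K/W
R_magnesite brick = ΣR − ΣR_known = 0.009994 − 0.005787 = 0.004207 K/W
L/(kA) = 0.004207 ⇒ k = 0.170/(0.004207·12.8) = 3.16 W/m·K

k = 3.16 W/m·K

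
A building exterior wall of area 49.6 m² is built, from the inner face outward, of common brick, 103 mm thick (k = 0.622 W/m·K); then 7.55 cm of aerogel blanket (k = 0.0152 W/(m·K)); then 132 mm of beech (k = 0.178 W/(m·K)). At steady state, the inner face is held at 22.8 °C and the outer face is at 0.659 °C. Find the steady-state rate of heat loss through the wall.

Resistance network (inner→outer):
  R_common brick = L/(kA) = 0.103/(0.622·49.6) = 0.003339 K/W
  R_aerogel blanket = L/(kA) = 0.0755/(0.0152·49.6) = 0.1001 K/W
  R_beech = L/(kA) = 0.132/(0.178·49.6) = 0.01495 K/W
ΣR = 0.003339 + 0.1001 + 0.01495 = 0.1184 K/W
Q = ΔT/ΣR = (22.8 °C − 0.659 °C)/0.1184 = 187 W

Q = 187 W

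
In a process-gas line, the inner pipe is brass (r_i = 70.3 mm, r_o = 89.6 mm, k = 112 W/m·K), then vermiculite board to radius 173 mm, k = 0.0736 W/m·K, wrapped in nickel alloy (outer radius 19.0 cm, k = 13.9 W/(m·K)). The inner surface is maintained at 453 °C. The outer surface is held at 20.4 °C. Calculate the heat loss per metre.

Resistance network (inner→outer):
  R'_brass = ln(0.0896/0.0703)/(2πk) = 0.2426/(2π·112) = 3.447×10^-4 m·K/W
  R'_vermiculite board = ln(0.173/0.0896)/(2πk) = 0.6579/(2π·0.0736) = 1.423 m·K/W
  R'_nickel alloy = ln(0.190/0.173)/(2πk) = 0.09373/(2π·13.9) = 0.001073 m·K/W
ΣR = 3.447×10^-4 + 1.423 + 0.001073 = 1.424 m·K/W
Q' = ΔT/ΣR = (453 °C − 20.4 °C)/1.424 = 304 W/m

Q' = 304 W/m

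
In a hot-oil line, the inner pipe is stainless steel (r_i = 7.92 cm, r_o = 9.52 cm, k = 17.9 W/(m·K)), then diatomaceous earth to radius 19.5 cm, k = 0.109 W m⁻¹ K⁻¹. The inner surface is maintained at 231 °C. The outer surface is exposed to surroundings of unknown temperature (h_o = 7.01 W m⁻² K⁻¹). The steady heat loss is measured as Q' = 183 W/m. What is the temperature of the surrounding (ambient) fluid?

T_out = 17.8 °C

Sum the resistances:
  R'_stainless steel = ln(0.0952/0.0792)/(2πk) = 0.1840/(2π·17.9) = 0.001636 m·K/W
  R'_diatomaceous earth = ln(0.195/0.0952)/(2πk) = 0.7170/(2π·0.109) = 1.047 m·K/W
  R'_conv,out = 1/(2πr h) = 1/(2π·0.195·7.01) = 0.1164 m·K/W
ΣR = 1.165 m·K/W
ΔT = Q'·ΣR = 183 × 1.165 = 213.2 K
Heat flows outward, so T_out = T_in − ΔT = 231 − 213.2 = 17.8 °C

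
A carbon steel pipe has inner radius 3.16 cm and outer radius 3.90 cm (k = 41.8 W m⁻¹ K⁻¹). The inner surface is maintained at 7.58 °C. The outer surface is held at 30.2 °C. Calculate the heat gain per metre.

Q' = 2πk·ΔT/ln(r₂/r₁) = 2π × 41.8 × 22.62 / ln(0.0390/0.0316) = 28200 W/m

Q' = 28.2 kW/m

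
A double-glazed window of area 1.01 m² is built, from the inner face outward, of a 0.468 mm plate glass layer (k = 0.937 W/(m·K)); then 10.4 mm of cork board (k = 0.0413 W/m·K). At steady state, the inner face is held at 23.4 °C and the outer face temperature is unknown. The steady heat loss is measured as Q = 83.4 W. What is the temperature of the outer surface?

Sum the resistances:
  R_plate glass = L/(kA) = 4.68×10^-4/(0.937·1.01) = 4.945×10^-4 K/W
  R_cork board = L/(kA) = 0.0104/(0.0413·1.01) = 0.2493 K/W
ΣR = 0.2498 K/W
ΔT = Q·ΣR = 83.4 × 0.2498 = 20.83 K
Heat flows outward, so T_out = T_in − ΔT = 23.4 − 20.83 = 2.57 °C

T_out = 2.57 °C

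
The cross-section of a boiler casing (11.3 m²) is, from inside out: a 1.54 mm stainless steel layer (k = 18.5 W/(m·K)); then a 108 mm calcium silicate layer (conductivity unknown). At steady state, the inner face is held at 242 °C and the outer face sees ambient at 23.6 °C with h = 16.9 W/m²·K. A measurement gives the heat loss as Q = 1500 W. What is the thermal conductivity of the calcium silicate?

k = 0.0681 W/m·K

ΣR = ΔT/Q = |242 − 23.6|/1500 = 0.1456 K/W
Known resistances:
  R_stainless steel = L/(kA) = 0.00154/(18.5·11.3) = 7.367×10^-6 K/W
  R_conv,out = 1/(hA) = 1/(16.9·11.3) = 0.005236 K/W
R_calcium silicate = ΣR − ΣR_known = 0.1456 − 0.005243 = 0.1404 K/W
L/(kA) = 0.1404 ⇒ k = 0.108/(0.1404·11.3) = 0.0681 W/m·K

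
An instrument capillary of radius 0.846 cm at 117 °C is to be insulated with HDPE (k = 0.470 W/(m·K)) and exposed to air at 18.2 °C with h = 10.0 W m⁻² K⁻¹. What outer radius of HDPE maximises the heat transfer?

r_cr = 4.70 cm

For a cylinder, r_cr = k_ins/h = 0.470/10.0 = 0.0470 m = 4.70 cm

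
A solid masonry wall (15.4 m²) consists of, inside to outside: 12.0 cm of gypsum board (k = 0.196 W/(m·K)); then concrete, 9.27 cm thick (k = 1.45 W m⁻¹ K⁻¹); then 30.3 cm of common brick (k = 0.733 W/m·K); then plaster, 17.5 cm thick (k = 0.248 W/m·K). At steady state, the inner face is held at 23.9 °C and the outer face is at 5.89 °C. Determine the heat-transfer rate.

Treat each layer as a resistance in series:
  R_gypsum board = L/(kA) = 0.120/(0.196·15.4) = 0.03976 K/W
  R_concrete = L/(kA) = 0.0927/(1.45·15.4) = 0.004151 K/W
  R_common brick = L/(kA) = 0.303/(0.733·15.4) = 0.02684 K/W
  R_plaster = L/(kA) = 0.175/(0.248·15.4) = 0.04582 K/W
ΣR = 0.03976 + 0.004151 + 0.02684 + 0.04582 = 0.1166 K/W
Q = ΔT/ΣR = (23.9 °C − 5.89 °C)/0.1166 = 154 W

Q = 154 W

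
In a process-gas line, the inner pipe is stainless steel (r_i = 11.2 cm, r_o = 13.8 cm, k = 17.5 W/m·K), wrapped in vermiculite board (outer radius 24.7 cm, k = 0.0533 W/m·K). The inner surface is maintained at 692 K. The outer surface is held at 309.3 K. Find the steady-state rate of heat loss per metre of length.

Series thermal resistances, inner to outer:
  R'_stainless steel = ln(0.138/0.112)/(2πk) = 0.2088/(2π·17.5) = 0.001899 m·K/W
  R'_vermiculite board = ln(0.247/0.138)/(2πk) = 0.5821/(2π·0.0533) = 1.738 m·K/W
ΣR = 0.001899 + 1.738 = 1.740 m·K/W
Q' = ΔT/ΣR = (692 K − 309.3 K)/1.740 = 220 W/m

Q' = 220 W/m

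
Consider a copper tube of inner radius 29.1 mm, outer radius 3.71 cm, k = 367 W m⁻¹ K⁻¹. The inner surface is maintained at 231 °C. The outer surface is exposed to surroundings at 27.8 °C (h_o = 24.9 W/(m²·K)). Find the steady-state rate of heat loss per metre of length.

Q' = 1180 W/m

Series thermal resistances, inner to outer:
  R'_copper = ln(0.0371/0.0291)/(2πk) = 0.2429/(2π·367) = 1.053×10^-4 m·K/W
  R'_conv,out = 1/(2πr h) = 1/(2π·0.0371·24.9) = 0.1723 m·K/W
ΣR = 1.053×10^-4 + 0.1723 = 0.1724 m·K/W
Q' = ΔT/ΣR = (231 °C − 27.8 °C)/0.1724 = 1180 W/m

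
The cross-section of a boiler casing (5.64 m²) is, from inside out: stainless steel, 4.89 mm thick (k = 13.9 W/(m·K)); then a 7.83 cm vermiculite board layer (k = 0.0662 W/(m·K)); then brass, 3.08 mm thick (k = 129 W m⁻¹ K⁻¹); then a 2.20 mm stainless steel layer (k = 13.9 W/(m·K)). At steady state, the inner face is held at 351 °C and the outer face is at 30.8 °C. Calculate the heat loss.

Treat each layer as a resistance in series:
  R_stainless steel = L/(kA) = 0.00489/(13.9·5.64) = 6.238×10^-5 K/W
  R_vermiculite board = L/(kA) = 0.0783/(0.0662·5.64) = 0.2097 K/W
  R_brass = L/(kA) = 0.00308/(129·5.64) = 4.233×10^-6 K/W
  R_stainless steel = L/(kA) = 0.00220/(13.9·5.64) = 2.806×10^-5 K/W
ΣR = 6.238×10^-5 + 0.2097 + 4.233×10^-6 + 2.806×10^-5 = 0.2098 K/W
Q = ΔT/ΣR = (351 °C − 30.8 °C)/0.2098 = 1530 W

Q = 1530 W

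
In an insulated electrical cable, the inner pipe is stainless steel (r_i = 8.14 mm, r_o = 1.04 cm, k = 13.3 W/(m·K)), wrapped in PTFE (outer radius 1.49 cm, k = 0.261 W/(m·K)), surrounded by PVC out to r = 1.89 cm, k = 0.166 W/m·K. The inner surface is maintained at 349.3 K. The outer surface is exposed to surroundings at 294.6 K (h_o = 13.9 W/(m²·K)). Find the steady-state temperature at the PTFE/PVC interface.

Resistance network (inner→outer):
  R'_stainless steel = ln(0.0104/0.00814)/(2πk) = 0.2450/(2π·13.3) = 0.002932 m·K/W
  R'_PTFE = ln(0.0149/0.0104)/(2πk) = 0.3596/(2π·0.261) = 0.2193 m·K/W
  R'_PVC = ln(0.0189/0.0149)/(2πk) = 0.2378/(2π·0.166) = 0.2280 m·K/W
  R'_conv,out = 1/(2πr h) = 1/(2π·0.0189·13.9) = 0.6058 m·K/W
ΣR = 0.002932 + 0.2193 + 0.2280 + 0.6058 = 1.056 m·K/W
Q' = ΔT/ΣR = (349.3 K − 294.6 K)/1.056 = 51.80 W/m
From the inner boundary to the PTFE/PVC interface, ΣR_partial = 0.2222 m·K/W.
T_interface = T_in − Q'·ΣR_partial = 349.3 K − (51.80)(0.2222) = 337.8 K

T = 337.8 K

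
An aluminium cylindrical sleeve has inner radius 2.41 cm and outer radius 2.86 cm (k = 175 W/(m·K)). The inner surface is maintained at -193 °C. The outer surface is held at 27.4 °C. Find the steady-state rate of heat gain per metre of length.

Q' = 2πk·ΔT/ln(r₂/r₁) = 2π × 175 × 220.4 / ln(0.0286/0.0241) = 1.42×10^6 W/m

Q' = 1420 kW/m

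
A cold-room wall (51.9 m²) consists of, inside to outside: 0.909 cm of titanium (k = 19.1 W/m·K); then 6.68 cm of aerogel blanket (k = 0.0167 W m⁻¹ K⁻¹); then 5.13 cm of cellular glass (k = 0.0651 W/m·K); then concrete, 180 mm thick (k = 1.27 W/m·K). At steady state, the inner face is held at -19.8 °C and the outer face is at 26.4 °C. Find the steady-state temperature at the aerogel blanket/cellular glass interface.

Treat each layer as a resistance in series:
  R_titanium = L/(kA) = 0.00909/(19.1·51.9) = 9.170×10^-6 K/W
  R_aerogel blanket = L/(kA) = 0.0668/(0.0167·51.9) = 0.07707 K/W
  R_cellular glass = L/(kA) = 0.0513/(0.0651·51.9) = 0.01518 K/W
  R_concrete = L/(kA) = 0.180/(1.27·51.9) = 0.002731 K/W
ΣR = 9.170×10^-6 + 0.07707 + 0.01518 + 0.002731 = 0.09499 K/W
Q = ΔT/ΣR = (-19.8 °C − 26.4 °C)/0.09499 = -486.4 W
From the inner boundary to the aerogel blanket/cellular glass interface, ΣR_partial = 0.07708 K/W.
T_interface = T_in − Q·ΣR_partial = -19.8 °C − (-486.4)(0.07708) = 17.7 °C

T = 17.7 °C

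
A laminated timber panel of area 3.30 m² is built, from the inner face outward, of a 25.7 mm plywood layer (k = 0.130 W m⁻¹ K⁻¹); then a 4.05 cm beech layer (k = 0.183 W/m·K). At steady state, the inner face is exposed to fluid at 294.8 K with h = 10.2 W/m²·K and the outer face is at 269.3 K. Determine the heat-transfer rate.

Q = 163 W

Treat each layer as a resistance in series:
  R_conv,in = 1/(hA) = 1/(10.2·3.30) = 0.02971 K/W
  R_plywood = L/(kA) = 0.0257/(0.130·3.30) = 0.05991 K/W
  R_beech = L/(kA) = 0.0405/(0.183·3.30) = 0.06706 K/W
ΣR = 0.02971 + 0.05991 + 0.06706 = 0.1567 K/W
Q = ΔT/ΣR = (294.8 K − 269.3 K)/0.1567 = 163 W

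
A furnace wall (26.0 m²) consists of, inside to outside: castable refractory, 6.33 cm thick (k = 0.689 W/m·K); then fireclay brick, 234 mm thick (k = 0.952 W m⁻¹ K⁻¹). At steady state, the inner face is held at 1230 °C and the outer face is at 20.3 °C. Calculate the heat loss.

Q = 93100 W

Treat each layer as a resistance in series:
  R_castable refractory = L/(kA) = 0.0633/(0.689·26.0) = 0.003534 K/W
  R_fireclay brick = L/(kA) = 0.234/(0.952·26.0) = 0.009454 K/W
ΣR = 0.003534 + 0.009454 = 0.01299 K/W
Q = ΔT/ΣR = (1230 °C − 20.3 °C)/0.01299 = 93100 W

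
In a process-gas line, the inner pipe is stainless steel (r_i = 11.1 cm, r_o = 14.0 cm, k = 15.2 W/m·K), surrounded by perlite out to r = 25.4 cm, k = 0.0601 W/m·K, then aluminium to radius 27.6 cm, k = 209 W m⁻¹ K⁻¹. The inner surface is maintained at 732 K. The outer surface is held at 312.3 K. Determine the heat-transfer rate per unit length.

Resistance network (inner→outer):
  R'_stainless steel = ln(0.140/0.111)/(2πk) = 0.2321/(2π·15.2) = 0.002430 m·K/W
  R'_perlite = ln(0.254/0.140)/(2πk) = 0.5957/(2π·0.0601) = 1.577 m·K/W
  R'_aluminium = ln(0.276/0.254)/(2πk) = 0.08307/(2π·209) = 6.326×10^-5 m·K/W
ΣR = 0.002430 + 1.577 + 6.326×10^-5 = 1.579 m·K/W
Q' = ΔT/ΣR = (732 K − 312.3 K)/1.579 = 266 W/m

Q' = 266 W/m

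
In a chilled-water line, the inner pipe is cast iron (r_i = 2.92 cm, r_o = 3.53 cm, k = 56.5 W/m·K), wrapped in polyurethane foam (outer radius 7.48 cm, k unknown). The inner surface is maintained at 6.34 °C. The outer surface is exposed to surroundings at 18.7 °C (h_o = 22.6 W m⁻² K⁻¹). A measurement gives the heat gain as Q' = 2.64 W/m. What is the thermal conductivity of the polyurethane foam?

k = 0.0261 W/m·K

ΣR = ΔT/Q' = |6.34 − 18.7|/2.64 = 4.682 m·K/W
Known resistances:
  R'_cast iron = ln(0.0353/0.0292)/(2πk) = 0.1897/(2π·56.5) = 5.344×10^-4 m·K/W
  R'_conv,out = 1/(2πr h) = 1/(2π·0.0748·22.6) = 0.09415 m·K/W
R_polyurethane foam = ΣR − ΣR_known = 4.682 − 0.09468 = 4.587 m·K/W
ln(r₂/r₁)/(2πk) = 4.587 ⇒ k = 0.7509/(2π·4.587) = 0.0261 W/m·K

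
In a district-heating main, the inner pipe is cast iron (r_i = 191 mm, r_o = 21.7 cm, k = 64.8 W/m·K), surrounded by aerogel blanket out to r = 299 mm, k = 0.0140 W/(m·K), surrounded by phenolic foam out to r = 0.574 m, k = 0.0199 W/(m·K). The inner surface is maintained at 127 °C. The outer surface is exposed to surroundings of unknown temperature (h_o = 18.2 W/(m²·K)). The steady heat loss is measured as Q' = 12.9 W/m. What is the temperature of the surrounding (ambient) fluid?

T_out = 12.5 °C

Sum the resistances:
  R'_cast iron = ln(0.217/0.191)/(2πk) = 0.1276/(2π·64.8) = 3.135×10^-4 m·K/W
  R'_aerogel blanket = ln(0.299/0.217)/(2πk) = 0.3205/(2π·0.0140) = 3.644 m·K/W
  R'_phenolic foam = ln(0.574/0.299)/(2πk) = 0.6522/(2π·0.0199) = 5.216 m·K/W
  R'_conv,out = 1/(2πr h) = 1/(2π·0.574·18.2) = 0.01523 m·K/W
ΣR = 8.876 m·K/W
ΔT = Q'·ΣR = 12.9 × 8.876 = 114.5 K
Heat flows outward, so T_out = T_in − ΔT = 127 − 114.5 = 12.5 °C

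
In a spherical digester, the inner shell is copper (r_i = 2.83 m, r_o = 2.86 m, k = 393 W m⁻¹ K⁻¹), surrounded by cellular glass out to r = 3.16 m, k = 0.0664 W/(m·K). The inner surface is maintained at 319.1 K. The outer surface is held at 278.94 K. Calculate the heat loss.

Q = 1010 W

Resistance network (inner→outer):
  R_copper = (1/2.83 − 1/2.86)/(4πk) = 0.003707/(4π·393) = 7.505×10^-7 K/W
  R_cellular glass = (1/2.86 − 1/3.16)/(4πk) = 0.03319/(4π·0.0664) = 0.03978 K/W
ΣR = 7.505×10^-7 + 0.03978 = 0.03978 K/W
Q = ΔT/ΣR = (319.1 K − 278.94 K)/0.03978 = 1010 W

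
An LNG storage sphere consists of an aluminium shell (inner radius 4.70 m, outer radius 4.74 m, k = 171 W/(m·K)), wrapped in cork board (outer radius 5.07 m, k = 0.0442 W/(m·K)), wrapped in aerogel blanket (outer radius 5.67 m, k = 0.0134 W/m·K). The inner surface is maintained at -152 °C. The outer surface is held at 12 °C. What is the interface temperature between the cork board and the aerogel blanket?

Series thermal resistances, inner to outer:
  R_aluminium = (1/4.70 − 1/4.74)/(4πk) = 0.001795/(4π·171) = 8.356×10^-7 K/W
  R_cork board = (1/4.74 − 1/5.07)/(4πk) = 0.01373/(4π·0.0442) = 0.02472 K/W
  R_aerogel blanket = (1/5.07 − 1/5.67)/(4πk) = 0.02087/(4π·0.0134) = 0.1239 K/W
ΣR = 8.356×10^-7 + 0.02472 + 0.1239 = 0.1486 K/W
Q = ΔT/ΣR = (-152 °C − 12 °C)/0.1486 = -1104 W
From the inner boundary to the cork board/aerogel blanket interface, ΣR_partial = 0.02472 K/W.
T_interface = T_in − Q·ΣR_partial = -152 °C − (-1104)(0.02472) = -125 °C

T = -125 °C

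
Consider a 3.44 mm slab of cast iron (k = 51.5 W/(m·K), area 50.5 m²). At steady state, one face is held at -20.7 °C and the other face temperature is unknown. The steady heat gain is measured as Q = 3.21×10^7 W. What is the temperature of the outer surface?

T_out = 21.8 °C

Sum the resistances:
  R_cast iron = L/(kA) = 0.00344/(51.5·50.5) = 1.323×10^-6 K/W
ΣR = 1.323×10^-6 K/W
ΔT = Q·ΣR = 3.21×10^7 × 1.323×10^-6 = 42.47 K
Heat flows inward, so T_out = T_in + ΔT = -20.7 + 42.47 = 21.8 °C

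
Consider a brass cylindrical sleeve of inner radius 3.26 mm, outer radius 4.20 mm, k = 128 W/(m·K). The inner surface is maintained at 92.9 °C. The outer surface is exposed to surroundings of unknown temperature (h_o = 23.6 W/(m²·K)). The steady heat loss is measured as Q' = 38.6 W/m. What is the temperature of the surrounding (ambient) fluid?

T_out = 30.9 °C

Sum the resistances:
  R'_brass = ln(0.00420/0.00326)/(2πk) = 0.2534/(2π·128) = 3.150×10^-4 m·K/W
  R'_conv,out = 1/(2πr h) = 1/(2π·0.00420·23.6) = 1.606 m·K/W
ΣR = 1.606 m·K/W
ΔT = Q'·ΣR = 38.6 × 1.606 = 61.99 K
Heat flows outward, so T_out = T_in − ΔT = 92.9 − 61.99 = 30.9 °C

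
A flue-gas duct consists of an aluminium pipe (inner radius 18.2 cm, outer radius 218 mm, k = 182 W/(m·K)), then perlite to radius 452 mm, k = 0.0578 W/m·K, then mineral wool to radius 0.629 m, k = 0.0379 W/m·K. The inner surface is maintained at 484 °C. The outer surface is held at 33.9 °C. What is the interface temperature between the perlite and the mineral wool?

T = 218 °C

Series thermal resistances, inner to outer:
  R'_aluminium = ln(0.218/0.182)/(2πk) = 0.1805/(2π·182) = 1.578×10^-4 m·K/W
  R'_perlite = ln(0.452/0.218)/(2πk) = 0.7292/(2π·0.0578) = 2.008 m·K/W
  R'_mineral wool = ln(0.629/0.452)/(2πk) = 0.3304/(2π·0.0379) = 1.388 m·K/W
ΣR = 1.578×10^-4 + 2.008 + 1.388 = 3.396 m·K/W
Q' = ΔT/ΣR = (484 °C − 33.9 °C)/3.396 = 132.5 W/m
From the inner boundary to the perlite/mineral wool interface, ΣR_partial = 2.008 m·K/W.
T_interface = T_in − Q'·ΣR_partial = 484 °C − (132.5)(2.008) = 218 °C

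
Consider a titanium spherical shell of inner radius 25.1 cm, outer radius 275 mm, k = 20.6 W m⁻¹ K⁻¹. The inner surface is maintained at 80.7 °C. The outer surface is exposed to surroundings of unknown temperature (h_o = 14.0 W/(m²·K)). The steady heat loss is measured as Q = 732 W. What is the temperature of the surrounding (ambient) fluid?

Series resistances:
  R_titanium = (1/0.251 − 1/0.275)/(4πk) = 0.3477/(4π·20.6) = 0.001343 K/W
  R_conv,out = 1/(4πr²h) = 1/(4π·0.275²·14.0) = 0.07516 K/W
ΣR = 0.07650 K/W
ΔT = Q·ΣR = 732 × 0.07650 = 56.00 K
Heat flows outward, so T_out = T_in − ΔT = 80.7 − 56.00 = 24.7 °C

T_out = 24.7 °C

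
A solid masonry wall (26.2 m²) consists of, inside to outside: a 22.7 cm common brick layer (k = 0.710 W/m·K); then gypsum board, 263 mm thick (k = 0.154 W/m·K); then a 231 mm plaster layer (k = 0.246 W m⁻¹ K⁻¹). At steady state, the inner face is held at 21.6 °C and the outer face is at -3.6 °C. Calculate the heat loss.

Q = 223 W

Series thermal resistances, inner to outer:
  R_common brick = L/(kA) = 0.227/(0.710·26.2) = 0.01220 K/W
  R_gypsum board = L/(kA) = 0.263/(0.154·26.2) = 0.06518 K/W
  R_plaster = L/(kA) = 0.231/(0.246·26.2) = 0.03584 K/W
ΣR = 0.01220 + 0.06518 + 0.03584 = 0.1132 K/W
Q = ΔT/ΣR = (21.6 °C − -3.6 °C)/0.1132 = 223 W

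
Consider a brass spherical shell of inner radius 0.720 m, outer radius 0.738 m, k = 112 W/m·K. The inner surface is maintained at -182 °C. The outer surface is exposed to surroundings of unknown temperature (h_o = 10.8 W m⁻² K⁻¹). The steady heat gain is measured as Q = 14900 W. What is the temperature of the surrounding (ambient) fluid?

Sum the resistances:
  R_brass = (1/0.720 − 1/0.738)/(4πk) = 0.03388/(4π·112) = 2.407×10^-5 K/W
  R_conv,out = 1/(4πr²h) = 1/(4π·0.738²·10.8) = 0.01353 K/W
ΣR = 0.01355 K/W
ΔT = Q·ΣR = 14900 × 0.01355 = 201.9 K
Heat flows inward, so T_out = T_in + ΔT = -182 + 201.9 = 19.9 °C

T_out = 19.9 °C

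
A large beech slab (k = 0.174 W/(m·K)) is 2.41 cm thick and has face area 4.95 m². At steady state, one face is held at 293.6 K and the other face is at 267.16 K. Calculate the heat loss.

Q = kA·ΔT/L = 0.174 × 4.95 × |293.6 K − 267.16 K| / 0.0241 = 945 W

Q = 945 W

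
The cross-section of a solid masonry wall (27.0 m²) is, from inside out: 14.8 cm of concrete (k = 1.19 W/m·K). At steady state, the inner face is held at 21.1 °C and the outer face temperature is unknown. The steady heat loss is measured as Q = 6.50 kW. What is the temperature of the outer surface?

Sum the resistances:
  R_concrete = L/(kA) = 0.148/(1.19·27.0) = 0.004606 K/W
ΣR = 0.004606 K/W
ΔT = Q·ΣR = 6500 × 0.004606 = 29.94 K
Heat flows outward, so T_out = T_in − ΔT = 21.1 − 29.94 = -8.84 °C

T_out = -8.84 °C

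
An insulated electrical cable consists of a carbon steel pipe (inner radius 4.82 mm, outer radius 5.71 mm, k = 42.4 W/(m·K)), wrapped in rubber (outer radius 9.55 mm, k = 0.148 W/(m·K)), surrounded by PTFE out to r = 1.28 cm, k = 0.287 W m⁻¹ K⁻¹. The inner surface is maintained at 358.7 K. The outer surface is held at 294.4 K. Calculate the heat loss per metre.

Q' = 89.8 W/m

Treat each layer as a resistance in series:
  R'_carbon steel = ln(0.00571/0.00482)/(2πk) = 0.1694/(2π·42.4) = 6.360×10^-4 m·K/W
  R'_rubber = ln(0.00955/0.00571)/(2πk) = 0.5143/(2π·0.148) = 0.5531 m·K/W
  R'_PTFE = ln(0.0128/0.00955)/(2πk) = 0.2929/(2π·0.287) = 0.1624 m·K/W
ΣR = 6.360×10^-4 + 0.5531 + 0.1624 = 0.7161 m·K/W
Q' = ΔT/ΣR = (358.7 K − 294.4 K)/0.7161 = 89.8 W/m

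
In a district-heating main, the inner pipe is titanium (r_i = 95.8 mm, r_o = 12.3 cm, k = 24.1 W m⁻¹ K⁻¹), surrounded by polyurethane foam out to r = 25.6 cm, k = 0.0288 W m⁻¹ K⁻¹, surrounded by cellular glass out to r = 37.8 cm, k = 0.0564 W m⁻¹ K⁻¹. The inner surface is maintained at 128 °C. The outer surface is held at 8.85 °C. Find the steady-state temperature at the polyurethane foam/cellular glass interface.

T = 34.3 °C

Treat each layer as a resistance in series:
  R'_titanium = ln(0.123/0.0958)/(2πk) = 0.2499/(2π·24.1) = 0.001650 m·K/W
  R'_polyurethane foam = ln(0.256/0.123)/(2πk) = 0.7330/(2π·0.0288) = 4.051 m·K/W
  R'_cellular glass = ln(0.378/0.256)/(2πk) = 0.3897/(2π·0.0564) = 1.100 m·K/W
ΣR = 0.001650 + 4.051 + 1.100 = 5.153 m·K/W
Q' = ΔT/ΣR = (128 °C − 8.85 °C)/5.153 = 23.12 W/m
From the inner boundary to the polyurethane foam/cellular glass interface, ΣR_partial = 4.053 m·K/W.
T_interface = T_in − Q'·ΣR_partial = 128 °C − (23.12)(4.053) = 34.3 °C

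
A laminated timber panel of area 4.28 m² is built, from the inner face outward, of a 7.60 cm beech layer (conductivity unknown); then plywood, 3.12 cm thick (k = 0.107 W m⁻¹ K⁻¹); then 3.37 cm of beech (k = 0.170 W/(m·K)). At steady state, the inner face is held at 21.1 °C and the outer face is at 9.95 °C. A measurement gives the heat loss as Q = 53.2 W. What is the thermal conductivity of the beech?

k = 0.187 W/m·K

ΣR = ΔT/Q = |21.1 − 9.95|/53.2 = 0.2096 K/W
Known resistances:
  R_plywood = L/(kA) = 0.0312/(0.107·4.28) = 0.06813 K/W
  R_beech = L/(kA) = 0.0337/(0.170·4.28) = 0.04632 K/W
R_beech = ΣR − ΣR_known = 0.2096 − 0.1144 = 0.09520 K/W
L/(kA) = 0.09520 ⇒ k = 0.0760/(0.09520·4.28) = 0.187 W/m·K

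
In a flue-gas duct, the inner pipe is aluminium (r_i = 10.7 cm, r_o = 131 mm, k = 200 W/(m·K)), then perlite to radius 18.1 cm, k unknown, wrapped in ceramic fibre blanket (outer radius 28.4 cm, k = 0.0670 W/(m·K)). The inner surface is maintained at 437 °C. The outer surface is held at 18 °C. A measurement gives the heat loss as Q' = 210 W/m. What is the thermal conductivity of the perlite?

ΣR = ΔT/Q' = |437 − 18|/210 = 1.995 m·K/W
Known resistances:
  R'_aluminium = ln(0.131/0.107)/(2πk) = 0.2024/(2π·200) = 1.610×10^-4 m·K/W
  R'_ceramic fibre blanket = ln(0.284/0.181)/(2πk) = 0.4505/(2π·0.0670) = 1.070 m·K/W
R_perlite = ΣR − ΣR_known = 1.995 − 1.070 = 0.9250 m·K/W
ln(r₂/r₁)/(2πk) = 0.9250 ⇒ k = 0.3233/(2π·0.9250) = 0.0556 W/m·K

k = 0.0556 W/m·K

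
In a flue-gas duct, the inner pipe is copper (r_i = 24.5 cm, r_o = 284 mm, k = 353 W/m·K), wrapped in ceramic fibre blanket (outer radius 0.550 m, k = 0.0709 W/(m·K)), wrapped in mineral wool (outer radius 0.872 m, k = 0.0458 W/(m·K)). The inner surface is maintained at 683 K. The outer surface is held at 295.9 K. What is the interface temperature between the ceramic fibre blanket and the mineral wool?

Series thermal resistances, inner to outer:
  R'_copper = ln(0.284/0.245)/(2πk) = 0.1477/(2π·353) = 6.660×10^-5 m·K/W
  R'_ceramic fibre blanket = ln(0.550/0.284)/(2πk) = 0.6609/(2π·0.0709) = 1.484 m·K/W
  R'_mineral wool = ln(0.872/0.550)/(2πk) = 0.4609/(2π·0.0458) = 1.602 m·K/W
ΣR = 6.660×10^-5 + 1.484 + 1.602 = 3.086 m·K/W
Q' = ΔT/ΣR = (683 K − 295.9 K)/3.086 = 125.4 W/m
From the inner boundary to the ceramic fibre blanket/mineral wool interface, ΣR_partial = 1.484 m·K/W.
T_interface = T_in − Q'·ΣR_partial = 683 K − (125.4)(1.484) = 497 K

T = 497 K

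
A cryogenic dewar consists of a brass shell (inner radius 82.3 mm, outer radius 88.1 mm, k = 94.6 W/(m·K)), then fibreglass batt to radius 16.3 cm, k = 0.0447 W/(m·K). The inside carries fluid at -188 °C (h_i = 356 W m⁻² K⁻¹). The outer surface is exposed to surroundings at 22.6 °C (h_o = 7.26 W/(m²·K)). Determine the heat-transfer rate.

Q = 21.6 W

Resistance network (inner→outer):
  R_conv,in = 1/(4πr²h) = 1/(4π·0.0823²·356) = 0.03300 K/W
  R_brass = (1/0.0823 − 1/0.0881)/(4πk) = 0.7999/(4π·94.6) = 6.729×10^-4 K/W
  R_fibreglass batt = (1/0.0881 − 1/0.163)/(4πk) = 5.216/(4π·0.0447) = 9.285 K/W
  R_conv,out = 1/(4πr²h) = 1/(4π·0.163²·7.26) = 0.4126 K/W
ΣR = 0.03300 + 6.729×10^-4 + 9.285 + 0.4126 = 9.731 K/W
Q = ΔT/ΣR = (-188 °C − 22.6 °C)/9.731 = -21.6 W
(Negative Q ⇒ heat flows inward; heat gain = 21.6 W.)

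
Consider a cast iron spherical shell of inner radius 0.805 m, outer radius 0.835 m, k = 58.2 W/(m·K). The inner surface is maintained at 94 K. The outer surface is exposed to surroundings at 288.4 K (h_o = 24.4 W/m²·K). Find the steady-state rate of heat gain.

Treat each layer as a resistance in series:
  R_cast iron = (1/0.805 − 1/0.835)/(4πk) = 0.04463/(4π·58.2) = 6.102×10^-5 K/W
  R_conv,out = 1/(4πr²h) = 1/(4π·0.835²·24.4) = 0.004678 K/W
ΣR = 6.102×10^-5 + 0.004678 = 0.004739 K/W
Q = ΔT/ΣR = (94 K − 288.4 K)/0.004739 = -41000 W
(Negative Q ⇒ heat flows inward; heat gain = 41000 W.)

Q = 41000 W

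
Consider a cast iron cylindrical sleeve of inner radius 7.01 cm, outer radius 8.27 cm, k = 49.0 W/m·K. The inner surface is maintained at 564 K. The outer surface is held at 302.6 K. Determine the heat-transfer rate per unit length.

Q' = 2πk·ΔT/ln(r₂/r₁) = 2π × 49.0 × 261.4 / ln(0.0827/0.0701) = 4.87×10^5 W/m

Q' = 487 kW/m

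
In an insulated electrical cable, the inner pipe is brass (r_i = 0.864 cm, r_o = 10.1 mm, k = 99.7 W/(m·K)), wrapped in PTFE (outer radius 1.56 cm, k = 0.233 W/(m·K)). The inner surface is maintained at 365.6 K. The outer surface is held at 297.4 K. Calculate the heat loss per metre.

Series thermal resistances, inner to outer:
  R'_brass = ln(0.0101/0.00864)/(2πk) = 0.1561/(2π·99.7) = 2.492×10^-4 m·K/W
  R'_PTFE = ln(0.0156/0.0101)/(2πk) = 0.4347/(2π·0.233) = 0.2970 m·K/W
ΣR = 2.492×10^-4 + 0.2970 = 0.2972 m·K/W
Q' = ΔT/ΣR = (365.6 K − 297.4 K)/0.2972 = 229 W/m

Q' = 229 W/m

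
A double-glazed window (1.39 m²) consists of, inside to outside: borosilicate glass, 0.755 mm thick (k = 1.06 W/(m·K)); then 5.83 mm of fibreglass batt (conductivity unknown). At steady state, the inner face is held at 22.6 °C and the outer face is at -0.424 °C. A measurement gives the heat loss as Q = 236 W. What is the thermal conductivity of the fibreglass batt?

k = 0.0432 W/m·K

ΣR = ΔT/Q = |22.6 − -0.424|/236 = 0.09756 K/W
Known resistances:
  R_borosilicate glass = L/(kA) = 7.55×10^-4/(1.06·1.39) = 5.124×10^-4 K/W
R_fibreglass batt = ΣR − ΣR_known = 0.09756 − 5.124×10^-4 = 0.09705 K/W
L/(kA) = 0.09705 ⇒ k = 0.00583/(0.09705·1.39) = 0.0432 W/m·K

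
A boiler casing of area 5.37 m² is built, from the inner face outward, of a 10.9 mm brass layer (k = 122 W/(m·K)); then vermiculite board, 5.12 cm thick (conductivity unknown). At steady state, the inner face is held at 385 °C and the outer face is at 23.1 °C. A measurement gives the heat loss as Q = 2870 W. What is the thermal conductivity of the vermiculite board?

k = 0.0756 W/m·K

ΣR = ΔT/Q = |385 − 23.1|/2870 = 0.1261 K/W
Known resistances:
  R_brass = L/(kA) = 0.0109/(122·5.37) = 1.664×10^-5 K/W
R_vermiculite board = ΣR − ΣR_known = 0.1261 − 1.664×10^-5 = 0.1261 K/W
L/(kA) = 0.1261 ⇒ k = 0.0512/(0.1261·5.37) = 0.0756 W/m·K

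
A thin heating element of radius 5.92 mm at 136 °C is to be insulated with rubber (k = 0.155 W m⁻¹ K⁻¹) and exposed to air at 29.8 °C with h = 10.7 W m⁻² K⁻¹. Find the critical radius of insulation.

For a cylinder, r_cr = k_ins/h = 0.155/10.7 = 0.0145 m = 1.45 cm

r_cr = 1.45 cm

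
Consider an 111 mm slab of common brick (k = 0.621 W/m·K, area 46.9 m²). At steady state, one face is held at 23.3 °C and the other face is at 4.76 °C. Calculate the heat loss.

Q = kA·ΔT/L = 0.621 × 46.9 × |23.3 °C − 4.76 °C| / 0.111 = 4860 W

Q = 4.86 kW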